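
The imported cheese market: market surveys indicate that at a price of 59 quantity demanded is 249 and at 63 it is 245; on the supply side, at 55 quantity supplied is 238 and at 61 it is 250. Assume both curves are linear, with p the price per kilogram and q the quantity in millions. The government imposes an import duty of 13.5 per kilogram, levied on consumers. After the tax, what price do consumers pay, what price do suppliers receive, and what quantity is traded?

Consumers pay 69; suppliers receive 55.5; quantity = 239.

Demand slope: (245 − 249)/(63 − 59) = -1, so qd = 308 − p.
Supply slope: (250 − 238)/(61 − 55) = 2, so qs = 2p + 128.
Without the tax, 308 − p = 2p + 128 gives 3p = 180, so p* = 60 and q* = 248.
With the tax collected from consumers, demand (in seller-price terms) shifts: qd = 308 − (p + 13.5).
New equilibrium: consumers pay 69, suppliers receive 55.5, q = 239. (Wedge: pb − ps = 13.5.)
The less price-elastic side of the market bears the larger share of a per-unit tax.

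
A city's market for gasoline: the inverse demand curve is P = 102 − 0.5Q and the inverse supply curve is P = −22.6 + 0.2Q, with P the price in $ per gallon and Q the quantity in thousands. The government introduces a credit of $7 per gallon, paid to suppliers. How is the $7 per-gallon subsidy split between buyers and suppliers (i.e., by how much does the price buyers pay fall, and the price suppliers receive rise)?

Buyers gain $5 per gallon; suppliers gain $2 per gallon.

Rewrite in direct form: Qd = 204 − 2P and Qs = 5P + 113.
Without the subsidy, 204 − 2P = 5P + 113 gives 7P = 91, so P* = $13 and Q* = 178.
With a per-unit subsidy paid to suppliers, each receives P + 7 per unit sold, so supply becomes Qs = 5(P + 7) + 113.
New equilibrium: buyers pay $8, suppliers receive $15, Q = 188. (Wedge: Pb − Ps = −7.)
Gain to buyers: $5; to suppliers: $2. (They sum to $7.)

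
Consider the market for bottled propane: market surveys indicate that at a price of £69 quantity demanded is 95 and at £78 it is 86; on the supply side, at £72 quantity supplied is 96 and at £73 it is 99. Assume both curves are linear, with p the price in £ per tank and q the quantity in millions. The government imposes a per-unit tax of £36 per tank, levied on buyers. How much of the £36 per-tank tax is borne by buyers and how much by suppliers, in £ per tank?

Buyers bear £27 per tank; suppliers bear £9 per tank.

Demand slope: (86 − 95)/(78 − 69) = -1, so qd = 164 − p.
Supply slope: (99 − 96)/(73 − 72) = 3, so qs = 3p − 120.
Before the tax: set 164 − p = 3p − 120 → p* = £71, q* = 93.
With the tax collected from buyers, demand (in seller-price terms) shifts: qd = 164 − (p + 36).
Solving gives q = 66 with buyers paying £98 and suppliers receiving £62 (the £36 wedge).
Burden on buyers: £27; on suppliers: £9. (They sum to £36.)
The less price-elastic side of the market bears the larger share of a per-unit tax.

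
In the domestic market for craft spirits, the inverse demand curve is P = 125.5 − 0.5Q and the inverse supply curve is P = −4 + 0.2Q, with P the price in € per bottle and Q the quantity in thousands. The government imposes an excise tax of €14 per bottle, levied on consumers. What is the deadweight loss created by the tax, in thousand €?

Deadweight loss = €140 thousand.

Inverting to Q(P) form: Qd = 251 − 2P; Qs = 5P + 20.
Before the tax: set 251 − 2P = 5P + 20 → P* = €33, Q* = 185.
With the tax collected from consumers, demand (in seller-price terms) shifts: Qd = 251 − 2(P + 14).
Solving gives Q = 165 with consumers paying €43 and sellers receiving €29 (the €14 wedge).
Quantity falls by |ΔQ| = |185 − 165| = 20.
DWL = ½ · t · |ΔQ| = ½ · 14 · 20 = €140.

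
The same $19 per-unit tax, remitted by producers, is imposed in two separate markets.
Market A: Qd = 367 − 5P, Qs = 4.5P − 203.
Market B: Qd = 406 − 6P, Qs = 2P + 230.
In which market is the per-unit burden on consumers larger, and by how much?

Market A, by $4.25.

Market A: pre-tax P* = $60, Q* = 67; post-tax Q = 22; per-unit burden on consumers = $9.
Market B: pre-tax P* = $22, Q* = 274; post-tax Q = 245.5; per-unit burden on consumers = $4.75.
Difference: $9 vs $4.75 → market A is larger by $4.25.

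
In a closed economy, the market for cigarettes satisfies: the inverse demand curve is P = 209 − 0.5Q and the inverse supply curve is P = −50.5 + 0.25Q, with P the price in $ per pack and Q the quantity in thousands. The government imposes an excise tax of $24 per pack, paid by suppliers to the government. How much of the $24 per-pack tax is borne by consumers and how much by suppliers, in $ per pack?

Rewrite in direct form: Qd = 418 − 2P and Qs = 4P + 202.
Before the tax: set 418 − 2P = 4P + 202 → P* = $36, Q* = 346.
With the tax collected from suppliers, supply shifts: Qs = 4(P − 24) + 202.
New equilibrium: consumers pay $52, suppliers receive $28, Q = 314. (Wedge: Pb − Ps = 24.)
Burden on consumers: $16; on suppliers: $8. (They sum to $24.)
The less price-elastic side of the market bears the larger share of a per-unit tax.

Consumers bear $16 per pack; suppliers bear $8 per pack.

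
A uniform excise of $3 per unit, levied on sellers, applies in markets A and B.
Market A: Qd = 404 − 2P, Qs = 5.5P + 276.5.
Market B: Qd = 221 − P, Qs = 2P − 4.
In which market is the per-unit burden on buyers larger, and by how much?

Market A, by $0.2.

Market A: pre-tax P* = $17, Q* = 370; post-tax Q = 365.6; per-unit burden on buyers = $2.2.
Market B: pre-tax P* = $75, Q* = 146; post-tax Q = 144; per-unit burden on buyers = $2.
Difference: $2.2 vs $2 → market A is larger by $0.2.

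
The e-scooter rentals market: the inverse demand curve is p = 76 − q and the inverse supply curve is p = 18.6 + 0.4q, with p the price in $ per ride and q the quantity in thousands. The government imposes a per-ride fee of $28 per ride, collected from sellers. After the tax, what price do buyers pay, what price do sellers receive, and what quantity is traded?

Buyers pay $55; sellers receive $27; quantity = 21.

Inverting to q(p) form: qd = 76 − p; qs = 2.5p − 46.5.
Before the tax: set 76 − p = 2.5p − 46.5 → p* = $35, q* = 41.
With the tax collected from sellers, supply shifts: qs = 2.5(p − 28) − 46.5.
Solving gives q = 21 with buyers paying $55 and sellers receiving $27 (the $28 wedge).
The less price-elastic side of the market bears the larger share of a per-unit tax.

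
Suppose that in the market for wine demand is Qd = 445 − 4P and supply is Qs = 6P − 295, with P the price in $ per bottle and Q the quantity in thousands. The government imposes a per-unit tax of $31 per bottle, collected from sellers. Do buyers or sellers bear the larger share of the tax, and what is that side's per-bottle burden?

Buyers bear the larger share: $18.6 per bottle.

Before the tax: set 445 − 4P = 6P − 295 → P* = $74, Q* = 149.
With the tax collected from sellers, supply shifts: Qs = 6(P − 31) − 295.
New equilibrium: buyers pay $92.6, sellers receive $61.6, Q = 74.6. (Wedge: Pb − Ps = 31.)
Per-bottle burden: buyers $18.6, sellers $12.4.
Buyers take the larger share because demand is less price-elastic here (demand slope 4 vs supply slope 6).
The less price-elastic side of the market bears the larger share of a per-unit tax.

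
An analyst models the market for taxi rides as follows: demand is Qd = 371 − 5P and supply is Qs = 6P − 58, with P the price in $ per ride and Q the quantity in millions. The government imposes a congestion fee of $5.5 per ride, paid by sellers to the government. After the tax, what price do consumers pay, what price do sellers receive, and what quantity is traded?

Without the tax, 371 − 5P = 6P − 58 gives 11P = 429, so P* = $39 and Q* = 176.
With the tax collected from sellers, supply shifts: Qs = 6(P − 5.5) − 58.
Solving gives Q = 161 with consumers paying $42 and sellers receiving $36.5 (the $5.5 wedge).

Consumers pay $42; sellers receive $36.5; quantity = 161.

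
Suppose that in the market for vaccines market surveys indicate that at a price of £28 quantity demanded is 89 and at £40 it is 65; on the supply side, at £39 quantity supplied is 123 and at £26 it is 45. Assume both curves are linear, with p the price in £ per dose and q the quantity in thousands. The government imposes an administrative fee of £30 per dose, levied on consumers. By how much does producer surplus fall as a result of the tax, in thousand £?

Demand slope: (65 − 89)/(40 − 28) = -2, so qd = 145 − 2p.
Supply slope: (45 − 123)/(26 − 39) = 6, so qs = 6p − 111.
Before the tax: set 145 − 2p = 6p − 111 → p* = £32, q* = 81.
With the tax collected from consumers, demand (in seller-price terms) shifts: qd = 145 − 2(p + 30).
New equilibrium: consumers pay £54.5, sellers receive £24.5, q = 36. (Wedge: pb − ps = 30.)
ΔPS is the trapezoid between Q = 36 and Q = 81 of height £7.5: ½ · (81 + 36) · 7.5 = £438.75.

Producer surplus falls by £438.75 thousand.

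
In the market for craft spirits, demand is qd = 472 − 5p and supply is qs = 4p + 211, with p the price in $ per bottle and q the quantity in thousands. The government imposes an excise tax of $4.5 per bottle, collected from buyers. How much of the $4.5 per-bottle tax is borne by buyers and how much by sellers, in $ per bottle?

Buyers bear $2 per bottle; sellers bear $2.5 per bottle.

Before the tax: set 472 − 5p = 4p + 211 → p* = $29, q* = 327.
With the tax collected from buyers, demand (in seller-price terms) shifts: qd = 472 − 5(p + 4.5).
New equilibrium: buyers pay $31, sellers receive $26.5, q = 317. (Wedge: pb − ps = 4.5.)
Burden on buyers: $2; on sellers: $2.5. (They sum to $4.5.)
The less price-elastic side of the market bears the larger share of a per-unit tax.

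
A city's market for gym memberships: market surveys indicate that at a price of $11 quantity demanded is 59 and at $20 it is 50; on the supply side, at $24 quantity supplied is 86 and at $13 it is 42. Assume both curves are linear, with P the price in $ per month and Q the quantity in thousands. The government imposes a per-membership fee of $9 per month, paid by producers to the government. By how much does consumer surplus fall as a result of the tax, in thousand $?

Consumer surplus falls by $362.88 thousand.

Demand slope: (50 − 59)/(20 − 11) = -1, so Qd = 70 − P.
Supply slope: (42 − 86)/(13 − 24) = 4, so Qs = 4P − 10.
Before the tax: set 70 − P = 4P − 10 → P* = $16, Q* = 54.
With the tax collected from producers, supply shifts: Qs = 4(P − 9) − 10.
Solving gives Q = 46.8 with buyers paying $23.2 and producers receiving $14.2 (the $9 wedge).
ΔCS is the trapezoid between Q = 46.8 and Q = 54 of height $7.2: ½ · (54 + 46.8) · 7.2 = $362.88.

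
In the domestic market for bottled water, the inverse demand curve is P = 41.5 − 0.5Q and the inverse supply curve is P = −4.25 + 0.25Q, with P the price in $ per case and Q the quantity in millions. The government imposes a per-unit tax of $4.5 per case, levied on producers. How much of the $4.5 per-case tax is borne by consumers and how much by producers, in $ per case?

Consumers bear $3 per case; producers bear $1.5 per case.

Rewrite in direct form: Qd = 83 − 2P and Qs = 4P + 17.
Without the tax, 83 − 2P = 4P + 17 gives 6P = 66, so P* = $11 and Q* = 61.
With the tax collected from producers, supply shifts: Qs = 4(P − 4.5) + 17.
New equilibrium: consumers pay $14, producers receive $9.5, Q = 55. (Wedge: Pb − Ps = 4.5.)
Burden on consumers: $3; on producers: $1.5. (They sum to $4.5.)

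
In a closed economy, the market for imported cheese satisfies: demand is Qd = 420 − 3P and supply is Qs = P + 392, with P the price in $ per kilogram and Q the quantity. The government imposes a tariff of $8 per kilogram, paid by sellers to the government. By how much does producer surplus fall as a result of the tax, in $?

Before the tax: set 420 − 3P = P + 392 → P* = $7, Q* = 399.
With the tax collected from sellers, supply shifts: Qs = (P − 8) + 392.
Solving gives Q = 393 with consumers paying $9 and sellers receiving $1 (the $8 wedge).
ΔPS is the trapezoid between Q = 393 and Q = 399 of height $6: ½ · (399 + 393) · 6 = $2376.

Producer surplus falls by $2376.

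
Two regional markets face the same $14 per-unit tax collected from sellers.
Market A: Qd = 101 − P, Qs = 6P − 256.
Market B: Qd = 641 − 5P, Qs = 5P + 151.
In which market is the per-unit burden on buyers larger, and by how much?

Market A, by $5.

Market A: pre-tax P* = $51, Q* = 50; post-tax Q = 38; per-unit burden on buyers = $12.
Market B: pre-tax P* = $49, Q* = 396; post-tax Q = 361; per-unit burden on buyers = $7.
Difference: $12 vs $7 → market A is larger by $5.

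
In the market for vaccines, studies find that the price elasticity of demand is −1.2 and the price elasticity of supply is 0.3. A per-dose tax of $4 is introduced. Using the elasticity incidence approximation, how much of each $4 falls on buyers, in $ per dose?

Incidence ratio: buyers' share ≈ εs / (εs + |εd|) = 0.3 / (0.3 + 1.2) = 0.2.
So buyers bear ≈ 0.2 × $4 = $0.8; sellers bear $3.2.

Buyers bear ≈ $0.8 per dose.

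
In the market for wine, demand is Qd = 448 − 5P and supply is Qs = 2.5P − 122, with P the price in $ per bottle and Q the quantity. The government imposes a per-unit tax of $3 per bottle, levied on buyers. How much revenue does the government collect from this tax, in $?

Tax revenue = $189.

Before the tax: set 448 − 5P = 2.5P − 122 → P* = $76, Q* = 68.
With the tax collected from buyers, demand (in seller-price terms) shifts: Qd = 448 − 5(P + 3).
New equilibrium: buyers pay $77, suppliers receive $74, Q = 63. (Wedge: Pb − Ps = 3.)
Revenue = t · Q = 3 · 63 = $189.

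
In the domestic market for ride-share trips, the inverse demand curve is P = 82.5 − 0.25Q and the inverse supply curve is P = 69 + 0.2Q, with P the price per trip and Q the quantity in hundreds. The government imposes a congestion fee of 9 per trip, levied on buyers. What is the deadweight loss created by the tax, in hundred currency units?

Rewrite in direct form: Qd = 330 − 4P and Qs = 5P − 345.
Without the tax, 330 − 4P = 5P − 345 gives 9P = 675, so P* = 75 and Q* = 30.
With the tax collected from buyers, demand (in seller-price terms) shifts: Qd = 330 − 4(P + 9).
Solving gives Q = 10 with buyers paying 80 and producers receiving 71 (the 9 wedge).
Quantity falls by |ΔQ| = |30 − 10| = 20.
DWL = ½ · t · |ΔQ| = ½ · 9 · 20 = 90.

Deadweight loss = 90 hundred.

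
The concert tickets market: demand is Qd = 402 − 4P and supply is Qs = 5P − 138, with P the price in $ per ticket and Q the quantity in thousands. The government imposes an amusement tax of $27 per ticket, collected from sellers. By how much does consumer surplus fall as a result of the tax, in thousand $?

Before the tax: set 402 − 4P = 5P − 138 → P* = $60, Q* = 162.
With the tax collected from sellers, supply shifts: Qs = 5(P − 27) − 138.
Solving gives Q = 102 with consumers paying $75 and sellers receiving $48 (the $27 wedge).
ΔCS is the trapezoid between Q = 102 and Q = 162 of height $15: ½ · (162 + 102) · 15 = $1980.

Consumer surplus falls by $1980 thousand.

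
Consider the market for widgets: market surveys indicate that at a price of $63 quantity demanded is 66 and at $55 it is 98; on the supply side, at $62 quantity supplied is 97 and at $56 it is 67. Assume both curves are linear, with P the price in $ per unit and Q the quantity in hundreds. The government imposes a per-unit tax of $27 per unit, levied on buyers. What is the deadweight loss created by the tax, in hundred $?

Deadweight loss = $810 hundred.

Demand slope: (98 − 66)/(55 − 63) = -4, so Qd = 318 − 4P.
Supply slope: (67 − 97)/(56 − 62) = 5, so Qs = 5P − 213.
Before the tax: set 318 − 4P = 5P − 213 → P* = $59, Q* = 82.
With the tax collected from buyers, demand (in seller-price terms) shifts: Qd = 318 − 4(P + 27).
New equilibrium: buyers pay $74, producers receive $47, Q = 22. (Wedge: Pb − Ps = 27.)
Quantity falls by |ΔQ| = |82 − 22| = 60.
DWL = ½ · t · |ΔQ| = ½ · 27 · 60 = $810.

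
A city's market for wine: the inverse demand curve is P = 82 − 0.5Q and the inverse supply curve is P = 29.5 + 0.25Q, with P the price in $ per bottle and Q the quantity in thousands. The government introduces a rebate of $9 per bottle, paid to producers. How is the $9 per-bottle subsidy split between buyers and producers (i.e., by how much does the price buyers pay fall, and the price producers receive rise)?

Buyers gain $6 per bottle; producers gain $3 per bottle.

Inverting to Q(P) form: Qd = 164 − 2P; Qs = 4P − 118.
Without the subsidy, 164 − 2P = 4P − 118 gives 6P = 282, so P* = $47 and Q* = 70.
With a per-unit subsidy paid to producers, each receives P + 9 per unit sold, so supply becomes Qs = 4(P + 9) − 118.
Solving gives Q = 82 with buyers paying $41 and producers receiving $50 (the $9 wedge).
Gain to buyers: $6; to producers: $3. (They sum to $9.)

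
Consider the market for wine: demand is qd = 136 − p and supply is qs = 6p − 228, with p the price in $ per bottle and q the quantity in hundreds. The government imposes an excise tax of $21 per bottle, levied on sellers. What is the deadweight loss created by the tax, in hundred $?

Deadweight loss = $189 hundred.

Without the tax, 136 − p = 6p − 228 gives 7p = 364, so p* = $52 and q* = 84.
With the tax collected from sellers, supply shifts: qs = 6(p − 21) − 228.
Solving gives q = 66 with buyers paying $70 and sellers receiving $49 (the $21 wedge).
Quantity falls by |ΔQ| = |84 − 66| = 18.
DWL = ½ · t · |ΔQ| = ½ · 21 · 18 = $189.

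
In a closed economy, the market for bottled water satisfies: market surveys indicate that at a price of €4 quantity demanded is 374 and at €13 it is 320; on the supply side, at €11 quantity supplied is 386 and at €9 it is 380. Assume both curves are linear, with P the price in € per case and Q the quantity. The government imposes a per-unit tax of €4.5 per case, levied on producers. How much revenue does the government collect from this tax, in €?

Demand slope: (320 − 374)/(13 − 4) = -6, so Qd = 398 − 6P.
Supply slope: (380 − 386)/(9 − 11) = 3, so Qs = 3P + 353.
Before the tax: set 398 − 6P = 3P + 353 → P* = €5, Q* = 368.
With the tax collected from producers, supply shifts: Qs = 3(P − 4.5) + 353.
New equilibrium: consumers pay €6.5, producers receive €2, Q = 359. (Wedge: Pb − Ps = 4.5.)
Revenue = t · Q = 4.5 · 359 = €1615.5.

Tax revenue = €1615.5.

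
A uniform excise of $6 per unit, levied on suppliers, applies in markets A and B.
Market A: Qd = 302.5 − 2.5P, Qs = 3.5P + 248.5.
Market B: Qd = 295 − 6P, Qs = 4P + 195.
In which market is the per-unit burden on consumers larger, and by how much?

Market A: pre-tax P* = $9, Q* = 280; post-tax Q = 271.25; per-unit burden on consumers = $3.5.
Market B: pre-tax P* = $10, Q* = 235; post-tax Q = 220.6; per-unit burden on consumers = $2.4.
Difference: $3.5 vs $2.4 → market A is larger by $1.1.

Market A, by $1.1.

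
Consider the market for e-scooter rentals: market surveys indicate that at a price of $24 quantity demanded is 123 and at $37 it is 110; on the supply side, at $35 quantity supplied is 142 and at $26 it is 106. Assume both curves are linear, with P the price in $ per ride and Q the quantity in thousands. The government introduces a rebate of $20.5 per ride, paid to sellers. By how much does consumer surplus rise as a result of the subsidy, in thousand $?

Demand slope: (110 − 123)/(37 − 24) = -1, so Qd = 147 − P.
Supply slope: (106 − 142)/(26 − 35) = 4, so Qs = 4P + 2.
Before the subsidy: set 147 − P = 4P + 2 → P* = $29, Q* = 118.
With a per-unit subsidy paid to sellers, each receives P + 20.5 per unit sold, so supply becomes Qs = 4(P + 20.5) + 2.
New equilibrium: buyers pay $12.6, sellers receive $33.1, Q = 134.4. (Wedge: Pb − Ps = −20.5.)
ΔCS is the trapezoid between Q = 134.4 and Q = 118 of height $16.4: ½ · (118 + 134.4) · 16.4 = $2069.68.

Consumer surplus rises by $2069.68 thousand.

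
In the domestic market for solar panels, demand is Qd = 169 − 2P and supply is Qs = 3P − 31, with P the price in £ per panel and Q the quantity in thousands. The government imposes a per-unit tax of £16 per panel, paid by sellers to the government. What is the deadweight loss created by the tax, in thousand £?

Before the tax: set 169 − 2P = 3P − 31 → P* = £40, Q* = 89.
With the tax collected from sellers, supply shifts: Qs = 3(P − 16) − 31.
New equilibrium: consumers pay £49.6, sellers receive £33.6, Q = 69.8. (Wedge: Pb − Ps = 16.)
Quantity falls by |ΔQ| = |89 − 69.8| = 19.2.
DWL = ½ · t · |ΔQ| = ½ · 16 · 19.2 = £153.6.

Deadweight loss = £153.6 thousand.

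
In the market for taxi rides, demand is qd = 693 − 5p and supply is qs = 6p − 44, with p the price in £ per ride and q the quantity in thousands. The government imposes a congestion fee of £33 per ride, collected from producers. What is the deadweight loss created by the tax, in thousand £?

Without the tax, 693 − 5p = 6p − 44 gives 11p = 737, so p* = £67 and q* = 358.
With the tax collected from producers, supply shifts: qs = 6(p − 33) − 44.
Solving gives q = 268 with consumers paying £85 and producers receiving £52 (the £33 wedge).
Quantity falls by |ΔQ| = |358 − 268| = 90.
DWL = ½ · t · |ΔQ| = ½ · 33 · 90 = £1485.

Deadweight loss = £1485 thousand.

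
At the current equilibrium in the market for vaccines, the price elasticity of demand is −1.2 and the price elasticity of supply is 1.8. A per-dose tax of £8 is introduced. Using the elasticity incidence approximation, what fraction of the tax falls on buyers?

Buyers' share ≈ 0.6.

Incidence ratio: buyers' share ≈ εs / (εs + |εd|) = 1.8 / (1.8 + 1.2) = 0.6.
Supply is the more elastic side, so buyers bear the larger share.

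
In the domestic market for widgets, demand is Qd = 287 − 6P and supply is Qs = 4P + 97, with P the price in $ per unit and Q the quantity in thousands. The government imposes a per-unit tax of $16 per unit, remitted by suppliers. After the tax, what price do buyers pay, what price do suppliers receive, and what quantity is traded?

Buyers pay $25.4; suppliers receive $9.4; quantity = 134.6.

Before the tax: set 287 − 6P = 4P + 97 → P* = $19, Q* = 173.
With the tax collected from suppliers, supply shifts: Qs = 4(P − 16) + 97.
Solving gives Q = 134.6 with buyers paying $25.4 and suppliers receiving $9.4 (the $16 wedge).
The less price-elastic side of the market bears the larger share of a per-unit tax.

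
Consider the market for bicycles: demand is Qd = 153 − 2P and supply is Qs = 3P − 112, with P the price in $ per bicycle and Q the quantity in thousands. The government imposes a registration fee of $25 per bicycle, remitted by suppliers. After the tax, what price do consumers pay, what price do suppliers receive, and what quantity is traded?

Consumers pay $68; suppliers receive $43; quantity = 17.

Before the tax: set 153 − 2P = 3P − 112 → P* = $53, Q* = 47.
With the tax collected from suppliers, supply shifts: Qs = 3(P − 25) − 112.
New equilibrium: consumers pay $68, suppliers receive $43, Q = 17. (Wedge: Pb − Ps = 25.)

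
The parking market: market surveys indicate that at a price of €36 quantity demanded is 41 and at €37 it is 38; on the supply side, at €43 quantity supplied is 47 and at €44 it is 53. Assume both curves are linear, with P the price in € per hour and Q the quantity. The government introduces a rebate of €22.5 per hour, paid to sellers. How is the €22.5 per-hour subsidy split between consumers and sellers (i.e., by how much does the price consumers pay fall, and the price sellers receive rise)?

Demand slope: (38 − 41)/(37 − 36) = -3, so Qd = 149 − 3P.
Supply slope: (53 − 47)/(44 − 43) = 6, so Qs = 6P − 211.
Without the subsidy, 149 − 3P = 6P − 211 gives 9P = 360, so P* = €40 and Q* = 29.
With a per-unit subsidy paid to sellers, each receives P + 22.5 per unit sold, so supply becomes Qs = 6(P + 22.5) − 211.
New equilibrium: consumers pay €25, sellers receive €47.5, Q = 74. (Wedge: Pb − Ps = −22.5.)
Gain to consumers: €15; to sellers: €7.5. (They sum to €22.5.)

Consumers gain €15 per hour; sellers gain €7.5 per hour.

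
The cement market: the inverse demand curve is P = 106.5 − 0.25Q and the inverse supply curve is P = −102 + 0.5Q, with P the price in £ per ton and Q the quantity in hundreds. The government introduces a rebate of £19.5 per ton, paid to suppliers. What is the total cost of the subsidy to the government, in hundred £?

Government outlay = £5928 hundred.

Inverting to Q(P) form: Qd = 426 − 4P; Qs = 2P + 204.
Before the subsidy: set 426 − 4P = 2P + 204 → P* = £37, Q* = 278.
With a per-unit subsidy paid to suppliers, each receives P + 19.5 per unit sold, so supply becomes Qs = 2(P + 19.5) + 204.
Solving gives Q = 304 with consumers paying £30.5 and suppliers receiving £50 (the £19.5 wedge).
Outlay = t · Q = 19.5 · 304 = £5928.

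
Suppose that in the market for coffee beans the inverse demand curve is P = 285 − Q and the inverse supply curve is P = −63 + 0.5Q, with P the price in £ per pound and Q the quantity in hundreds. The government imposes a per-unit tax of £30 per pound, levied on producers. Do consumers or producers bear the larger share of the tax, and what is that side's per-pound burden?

Rewrite in direct form: Qd = 285 − P and Qs = 2P + 126.
Before the tax: set 285 − P = 2P + 126 → P* = £53, Q* = 232.
With the tax collected from producers, supply shifts: Qs = 2(P − 30) + 126.
New equilibrium: consumers pay £73, producers receive £43, Q = 212. (Wedge: Pb − Ps = 30.)
Per-pound burden: consumers £20, producers £10.
Consumers take the larger share because demand is less price-elastic here (demand slope 1 vs supply slope 2).
The less price-elastic side of the market bears the larger share of a per-unit tax.

Consumers bear the larger share: £20 per pound.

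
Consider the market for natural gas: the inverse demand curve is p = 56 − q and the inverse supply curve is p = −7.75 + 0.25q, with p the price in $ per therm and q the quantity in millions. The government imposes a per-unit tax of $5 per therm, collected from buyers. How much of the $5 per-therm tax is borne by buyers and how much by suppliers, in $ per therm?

Inverting to q(p) form: qd = 56 − p; qs = 4p + 31.
Before the tax: set 56 − p = 4p + 31 → p* = $5, q* = 51.
With the tax collected from buyers, demand (in seller-price terms) shifts: qd = 56 − (p + 5).
New equilibrium: buyers pay $9, suppliers receive $4, q = 47. (Wedge: pb − ps = 5.)
Burden on buyers: $4; on suppliers: $1. (They sum to $5.)

Buyers bear $4 per therm; suppliers bear $1 per therm.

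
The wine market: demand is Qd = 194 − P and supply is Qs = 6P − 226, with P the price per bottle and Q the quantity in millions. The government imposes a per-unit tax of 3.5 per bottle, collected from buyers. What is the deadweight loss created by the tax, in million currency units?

Before the tax: set 194 − P = 6P − 226 → P* = 60, Q* = 134.
With the tax collected from buyers, demand (in seller-price terms) shifts: Qd = 194 − (P + 3.5).
Solving gives Q = 131 with buyers paying 63 and producers receiving 59.5 (the 3.5 wedge).
Quantity falls by |ΔQ| = |134 − 131| = 3.
DWL = ½ · t · |ΔQ| = ½ · 3.5 · 3 = 5.25.

Deadweight loss = 5.25 million.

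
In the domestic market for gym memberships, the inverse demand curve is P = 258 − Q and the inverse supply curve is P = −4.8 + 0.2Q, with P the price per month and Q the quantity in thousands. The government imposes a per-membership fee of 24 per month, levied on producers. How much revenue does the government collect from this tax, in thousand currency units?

Inverting to Q(P) form: Qd = 258 − P; Qs = 5P + 24.
Without the tax, 258 − P = 5P + 24 gives 6P = 234, so P* = 39 and Q* = 219.
With the tax collected from producers, supply shifts: Qs = 5(P − 24) + 24.
New equilibrium: consumers pay 59, producers receive 35, Q = 199. (Wedge: Pb − Ps = 24.)
Revenue = t · Q = 24 · 199 = 4776.

Tax revenue = 4776 thousand.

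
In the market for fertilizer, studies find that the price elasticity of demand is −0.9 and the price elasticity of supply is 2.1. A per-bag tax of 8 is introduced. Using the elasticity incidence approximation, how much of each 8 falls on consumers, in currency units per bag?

Incidence ratio: consumers' share ≈ εs / (εs + |εd|) = 2.1 / (2.1 + 0.9) = 0.7.
So consumers bear ≈ 0.7 × 8 = 5.6; producers bear 2.4.

Consumers bear ≈ 5.6 per bag.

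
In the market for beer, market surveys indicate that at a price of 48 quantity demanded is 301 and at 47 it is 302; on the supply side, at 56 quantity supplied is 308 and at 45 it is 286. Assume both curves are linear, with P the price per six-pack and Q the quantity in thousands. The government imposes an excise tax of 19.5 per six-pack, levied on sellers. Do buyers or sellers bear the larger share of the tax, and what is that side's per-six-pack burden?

Buyers bear the larger share: 13 per six-pack.

Demand slope: (302 − 301)/(47 − 48) = -1, so Qd = 349 − P.
Supply slope: (286 − 308)/(45 − 56) = 2, so Qs = 2P + 196.
Without the tax, 349 − P = 2P + 196 gives 3P = 153, so P* = 51 and Q* = 298.
With the tax collected from sellers, supply shifts: Qs = 2(P − 19.5) + 196.
New equilibrium: buyers pay 64, sellers receive 44.5, Q = 285. (Wedge: Pb − Ps = 19.5.)
Per-six-pack burden: buyers 13, sellers 6.5.
Buyers take the larger share because demand is less price-elastic here (demand slope 1 vs supply slope 2).
The less price-elastic side of the market bears the larger share of a per-unit tax.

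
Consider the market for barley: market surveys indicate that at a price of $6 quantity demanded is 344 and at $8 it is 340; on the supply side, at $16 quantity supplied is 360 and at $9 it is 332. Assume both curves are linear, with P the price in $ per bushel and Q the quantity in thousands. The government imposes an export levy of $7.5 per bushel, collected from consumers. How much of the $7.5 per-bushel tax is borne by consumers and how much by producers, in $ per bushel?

Consumers bear $5 per bushel; producers bear $2.5 per bushel.

Demand slope: (340 − 344)/(8 − 6) = -2, so Qd = 356 − 2P.
Supply slope: (332 − 360)/(9 − 16) = 4, so Qs = 4P + 296.
Before the tax: set 356 − 2P = 4P + 296 → P* = $10, Q* = 336.
With the tax collected from consumers, demand (in seller-price terms) shifts: Qd = 356 − 2(P + 7.5).
Solving gives Q = 326 with consumers paying $15 and producers receiving $7.5 (the $7.5 wedge).
Burden on consumers: $5; on producers: $2.5. (They sum to $7.5.)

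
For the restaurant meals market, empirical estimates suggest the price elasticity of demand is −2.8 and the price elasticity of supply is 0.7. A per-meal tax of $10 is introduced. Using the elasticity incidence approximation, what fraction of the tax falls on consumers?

Incidence ratio: consumers' share ≈ εs / (εs + |εd|) = 0.7 / (0.7 + 2.8) = 0.2.
Supply is the less elastic side, so consumers bear the smaller share.

Consumers' share ≈ 0.2.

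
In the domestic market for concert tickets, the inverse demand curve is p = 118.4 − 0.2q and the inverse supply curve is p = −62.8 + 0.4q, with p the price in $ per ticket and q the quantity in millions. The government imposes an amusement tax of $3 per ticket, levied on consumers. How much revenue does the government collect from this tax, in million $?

Tax revenue = $891 million.

Rewrite in direct form: qd = 592 − 5p and qs = 2.5p + 157.
Before the tax: set 592 − 5p = 2.5p + 157 → p* = $58, q* = 302.
With the tax collected from consumers, demand (in seller-price terms) shifts: qd = 592 − 5(p + 3).
Solving gives q = 297 with consumers paying $59 and producers receiving $56 (the $3 wedge).
Revenue = t · Q = 3 · 297 = $891.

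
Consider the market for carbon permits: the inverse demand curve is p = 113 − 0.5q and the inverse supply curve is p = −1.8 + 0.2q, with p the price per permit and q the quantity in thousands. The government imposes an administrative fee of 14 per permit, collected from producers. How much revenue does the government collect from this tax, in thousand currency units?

Tax revenue = 2016 thousand.

Inverting to q(p) form: qd = 226 − 2p; qs = 5p + 9.
Without the tax, 226 − 2p = 5p + 9 gives 7p = 217, so p* = 31 and q* = 164.
With the tax collected from producers, supply shifts: qs = 5(p − 14) + 9.
New equilibrium: consumers pay 41, producers receive 27, q = 144. (Wedge: pb − ps = 14.)
Revenue = t · Q = 14 · 144 = 2016.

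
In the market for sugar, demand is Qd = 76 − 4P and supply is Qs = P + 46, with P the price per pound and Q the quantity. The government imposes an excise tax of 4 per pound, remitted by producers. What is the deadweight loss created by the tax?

Before the tax: set 76 − 4P = P + 46 → P* = 6, Q* = 52.
With the tax collected from producers, supply shifts: Qs = (P − 4) + 46.
Solving gives Q = 48.8 with buyers paying 6.8 and producers receiving 2.8 (the 4 wedge).
Quantity falls by |ΔQ| = |52 − 48.8| = 3.2.
DWL = ½ · t · |ΔQ| = ½ · 4 · 3.2 = 6.4.

Deadweight loss = 6.4.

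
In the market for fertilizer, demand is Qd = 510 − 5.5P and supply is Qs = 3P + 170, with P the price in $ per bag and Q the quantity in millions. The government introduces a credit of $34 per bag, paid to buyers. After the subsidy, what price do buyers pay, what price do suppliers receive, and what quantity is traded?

Buyers pay $28; suppliers receive $62; quantity = 356.

Before the subsidy: set 510 − 5.5P = 3P + 170 → P* = $40, Q* = 290.
With a per-unit subsidy paid to buyers, each effectively pays P − 34, so demand becomes Qd = 510 − 5.5(P − 34).
Solving gives Q = 356 with buyers paying $28 and suppliers receiving $62 (the $34 wedge).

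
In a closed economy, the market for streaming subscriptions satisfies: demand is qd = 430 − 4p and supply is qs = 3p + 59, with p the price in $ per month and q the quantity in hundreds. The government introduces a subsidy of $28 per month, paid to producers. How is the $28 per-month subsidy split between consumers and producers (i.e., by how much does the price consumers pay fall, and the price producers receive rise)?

Before the subsidy: set 430 − 4p = 3p + 59 → p* = $53, q* = 218.
With a per-unit subsidy paid to producers, each receives p + 28 per unit sold, so supply becomes qs = 3(p + 28) + 59.
Solving gives q = 266 with consumers paying $41 and producers receiving $69 (the $28 wedge).
Gain to consumers: $12; to producers: $16. (They sum to $28.)

Consumers gain $12 per month; producers gain $16 per month.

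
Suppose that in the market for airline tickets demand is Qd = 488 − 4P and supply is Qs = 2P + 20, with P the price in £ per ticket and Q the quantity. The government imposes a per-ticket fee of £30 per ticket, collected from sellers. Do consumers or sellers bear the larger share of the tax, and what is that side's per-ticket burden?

Sellers bear the larger share: £20 per ticket.

Before the tax: set 488 − 4P = 2P + 20 → P* = £78, Q* = 176.
With the tax collected from sellers, supply shifts: Qs = 2(P − 30) + 20.
New equilibrium: consumers pay £88, sellers receive £58, Q = 136. (Wedge: Pb − Ps = 30.)
Per-ticket burden: consumers £10, sellers £20.
Sellers take the larger share because supply is less price-elastic here (demand slope 4 vs supply slope 2).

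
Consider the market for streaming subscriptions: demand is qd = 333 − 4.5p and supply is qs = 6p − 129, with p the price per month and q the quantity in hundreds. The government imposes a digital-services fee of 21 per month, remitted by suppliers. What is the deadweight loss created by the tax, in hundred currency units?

Without the tax, 333 − 4.5p = 6p − 129 gives 10.5p = 462, so p* = 44 and q* = 135.
With the tax collected from suppliers, supply shifts: qs = 6(p − 21) − 129.
New equilibrium: consumers pay 56, suppliers receive 35, q = 81. (Wedge: pb − ps = 21.)
Quantity falls by |ΔQ| = |135 − 81| = 54.
DWL = ½ · t · |ΔQ| = ½ · 21 · 54 = 567.

Deadweight loss = 567 hundred.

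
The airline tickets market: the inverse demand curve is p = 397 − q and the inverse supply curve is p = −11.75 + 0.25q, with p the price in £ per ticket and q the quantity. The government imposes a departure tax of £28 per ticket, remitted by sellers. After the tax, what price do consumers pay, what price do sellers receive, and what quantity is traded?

Consumers pay £92.4; sellers receive £64.4; quantity = 304.6.

Inverting to q(p) form: qd = 397 − p; qs = 4p + 47.
Without the tax, 397 − p = 4p + 47 gives 5p = 350, so p* = £70 and q* = 327.
With the tax collected from sellers, supply shifts: qs = 4(p − 28) + 47.
New equilibrium: consumers pay £92.4, sellers receive £64.4, q = 304.6. (Wedge: pb − ps = 28.)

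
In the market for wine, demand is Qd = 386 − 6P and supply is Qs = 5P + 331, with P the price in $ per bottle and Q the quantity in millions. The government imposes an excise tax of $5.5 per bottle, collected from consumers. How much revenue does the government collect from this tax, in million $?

Before the tax: set 386 − 6P = 5P + 331 → P* = $5, Q* = 356.
With the tax collected from consumers, demand (in seller-price terms) shifts: Qd = 386 − 6(P + 5.5).
Solving gives Q = 341 with consumers paying $7.5 and suppliers receiving $2 (the $5.5 wedge).
Revenue = t · Q = 5.5 · 341 = $1875.5.

Tax revenue = $1875.5 million.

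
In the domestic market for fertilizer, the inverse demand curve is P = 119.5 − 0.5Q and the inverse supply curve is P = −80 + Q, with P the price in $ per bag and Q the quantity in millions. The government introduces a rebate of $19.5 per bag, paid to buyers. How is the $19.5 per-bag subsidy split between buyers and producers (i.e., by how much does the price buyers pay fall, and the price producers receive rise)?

Buyers gain $6.5 per bag; producers gain $13 per bag.

Rewrite in direct form: Qd = 239 − 2P and Qs = P + 80.
Before the subsidy: set 239 − 2P = P + 80 → P* = $53, Q* = 133.
With a per-unit subsidy paid to buyers, each effectively pays P − 19.5, so demand becomes Qd = 239 − 2(P − 19.5).
New equilibrium: buyers pay $46.5, producers receive $66, Q = 146. (Wedge: Pb − Ps = −19.5.)
Gain to buyers: $6.5; to producers: $13. (They sum to $19.5.)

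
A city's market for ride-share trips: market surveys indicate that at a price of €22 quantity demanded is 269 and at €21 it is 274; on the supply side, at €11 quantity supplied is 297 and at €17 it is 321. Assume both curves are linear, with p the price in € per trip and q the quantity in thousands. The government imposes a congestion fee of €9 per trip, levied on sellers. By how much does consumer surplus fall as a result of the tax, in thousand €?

Demand slope: (274 − 269)/(21 − 22) = -5, so qd = 379 − 5p.
Supply slope: (321 − 297)/(17 − 11) = 4, so qs = 4p + 253.
Before the tax: set 379 − 5p = 4p + 253 → p* = €14, q* = 309.
With the tax collected from sellers, supply shifts: qs = 4(p − 9) + 253.
Solving gives q = 289 with consumers paying €18 and sellers receiving €9 (the €9 wedge).
ΔCS is the trapezoid between Q = 289 and Q = 309 of height €4: ½ · (309 + 289) · 4 = €1196.

Consumer surplus falls by €1196 thousand.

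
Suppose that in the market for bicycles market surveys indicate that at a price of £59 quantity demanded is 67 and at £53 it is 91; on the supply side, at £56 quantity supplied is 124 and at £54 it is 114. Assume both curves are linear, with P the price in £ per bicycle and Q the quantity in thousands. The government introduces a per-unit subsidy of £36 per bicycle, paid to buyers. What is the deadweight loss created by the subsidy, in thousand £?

Deadweight loss = £1440 thousand.

Demand slope: (91 − 67)/(53 − 59) = -4, so Qd = 303 − 4P.
Supply slope: (114 − 124)/(54 − 56) = 5, so Qs = 5P − 156.
Without the subsidy, 303 − 4P = 5P − 156 gives 9P = 459, so P* = £51 and Q* = 99.
With a per-unit subsidy paid to buyers, each effectively pays P − 36, so demand becomes Qd = 303 − 4(P − 36).
New equilibrium: buyers pay £31, suppliers receive £67, Q = 179. (Wedge: Pb − Ps = −36.)
Quantity rises by |ΔQ| = |99 − 179| = 80.
DWL = ½ · t · |ΔQ| = ½ · 36 · 80 = £1440.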